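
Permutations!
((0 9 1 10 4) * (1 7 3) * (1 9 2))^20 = ((0 2 1 10 4)(3 9 7))^20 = (10)(3 7 9)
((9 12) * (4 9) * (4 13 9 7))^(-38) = (9 12 13)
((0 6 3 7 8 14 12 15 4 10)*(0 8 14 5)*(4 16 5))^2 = ((0 6 3 7 14 12 15 16 5)(4 10 8))^2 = (0 3 14 15 5 6 7 12 16)(4 8 10)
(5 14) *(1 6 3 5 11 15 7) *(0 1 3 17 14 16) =(0 1 6 17 14 11 15 7 3 5 16) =[1, 6, 2, 5, 4, 16, 17, 3, 8, 9, 10, 15, 12, 13, 11, 7, 0, 14]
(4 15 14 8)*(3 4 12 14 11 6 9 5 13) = (3 4 15 11 6 9 5 13)(8 12 14) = [0, 1, 2, 4, 15, 13, 9, 7, 12, 5, 10, 6, 14, 3, 8, 11]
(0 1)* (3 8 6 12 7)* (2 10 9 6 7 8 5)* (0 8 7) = (0 1 8)(2 10 9 6 12 7 3 5) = [1, 8, 10, 5, 4, 2, 12, 3, 0, 6, 9, 11, 7]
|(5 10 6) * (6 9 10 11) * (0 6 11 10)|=5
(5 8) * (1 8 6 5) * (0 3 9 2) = (0 3 9 2)(1 8)(5 6) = [3, 8, 0, 9, 4, 6, 5, 7, 1, 2]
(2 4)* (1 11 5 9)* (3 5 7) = (1 11 7 3 5 9)(2 4) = [0, 11, 4, 5, 2, 9, 6, 3, 8, 1, 10, 7]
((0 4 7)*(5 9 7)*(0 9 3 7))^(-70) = (0 5 7)(3 9 4)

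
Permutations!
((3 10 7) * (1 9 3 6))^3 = (1 10)(3 6)(7 9)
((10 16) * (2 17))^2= (17)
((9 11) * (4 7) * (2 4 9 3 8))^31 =(2 9 8 7 3 4 11)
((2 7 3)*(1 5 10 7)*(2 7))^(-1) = (1 2 10 5)(3 7)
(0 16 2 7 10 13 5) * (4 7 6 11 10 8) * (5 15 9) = (0 16 2 6 11 10 13 15 9 5)(4 7 8) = [16, 1, 6, 3, 7, 0, 11, 8, 4, 5, 13, 10, 12, 15, 14, 9, 2]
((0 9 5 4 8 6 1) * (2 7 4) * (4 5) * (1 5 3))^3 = ((0 9 4 8 6 5 2 7 3 1))^3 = (0 8 2 1 4 5 3 9 6 7)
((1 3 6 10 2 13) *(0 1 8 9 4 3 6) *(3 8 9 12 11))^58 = (0 11 8 9 2 6)(1 3 12 4 13 10)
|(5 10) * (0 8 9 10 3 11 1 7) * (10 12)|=|(0 8 9 12 10 5 3 11 1 7)|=10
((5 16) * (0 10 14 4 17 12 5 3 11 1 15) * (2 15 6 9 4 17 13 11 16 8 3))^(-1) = (0 15 2 16 3 8 5 12 17 14 10)(1 11 13 4 9 6)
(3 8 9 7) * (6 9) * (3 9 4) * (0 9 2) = (0 9 7 2)(3 8 6 4) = [9, 1, 0, 8, 3, 5, 4, 2, 6, 7]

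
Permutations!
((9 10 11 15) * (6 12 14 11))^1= (6 12 14 11 15 9 10)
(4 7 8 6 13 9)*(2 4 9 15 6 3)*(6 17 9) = (2 4 7 8 3)(6 13 15 17 9) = [0, 1, 4, 2, 7, 5, 13, 8, 3, 6, 10, 11, 12, 15, 14, 17, 16, 9]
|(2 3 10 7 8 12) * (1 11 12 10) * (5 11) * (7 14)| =12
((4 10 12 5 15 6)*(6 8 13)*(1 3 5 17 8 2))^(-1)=(1 2 15 5 3)(4 6 13 8 17 12 10)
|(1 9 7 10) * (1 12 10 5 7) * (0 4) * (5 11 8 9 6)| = 14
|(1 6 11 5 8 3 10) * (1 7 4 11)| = 14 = |(1 6)(3 10 7 4 11 5 8)|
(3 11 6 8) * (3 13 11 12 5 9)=(3 12 5 9)(6 8 13 11)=[0, 1, 2, 12, 4, 9, 8, 7, 13, 3, 10, 6, 5, 11]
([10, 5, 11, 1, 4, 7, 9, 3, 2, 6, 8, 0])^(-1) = [11, 3, 8, 7, 4, 1, 9, 5, 10, 6, 0, 2]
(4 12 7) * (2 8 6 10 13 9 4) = [0, 1, 8, 3, 12, 5, 10, 2, 6, 4, 13, 11, 7, 9] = (2 8 6 10 13 9 4 12 7)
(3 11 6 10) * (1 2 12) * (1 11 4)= (1 2 12 11 6 10 3 4)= [0, 2, 12, 4, 1, 5, 10, 7, 8, 9, 3, 6, 11]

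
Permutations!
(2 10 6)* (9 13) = (2 10 6)(9 13) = [0, 1, 10, 3, 4, 5, 2, 7, 8, 13, 6, 11, 12, 9]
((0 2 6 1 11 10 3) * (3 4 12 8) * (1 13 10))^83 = (0 6 10 12 3 2 13 4 8)(1 11) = ((0 2 6 13 10 4 12 8 3)(1 11))^83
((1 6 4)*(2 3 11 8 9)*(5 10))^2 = ((1 6 4)(2 3 11 8 9)(5 10))^2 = (1 4 6)(2 11 9 3 8)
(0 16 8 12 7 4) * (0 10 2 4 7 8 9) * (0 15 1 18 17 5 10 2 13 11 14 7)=(0 16 9 15 1 18 17 5 10 13 11 14 7)(2 4)(8 12)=[16, 18, 4, 3, 2, 10, 6, 0, 12, 15, 13, 14, 8, 11, 7, 1, 9, 5, 17]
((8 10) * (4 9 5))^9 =(8 10)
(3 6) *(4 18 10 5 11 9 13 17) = (3 6)(4 18 10 5 11 9 13 17) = [0, 1, 2, 6, 18, 11, 3, 7, 8, 13, 5, 9, 12, 17, 14, 15, 16, 4, 10]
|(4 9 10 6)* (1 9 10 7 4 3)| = 7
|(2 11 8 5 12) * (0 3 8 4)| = 8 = |(0 3 8 5 12 2 11 4)|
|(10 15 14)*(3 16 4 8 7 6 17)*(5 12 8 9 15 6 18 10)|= 14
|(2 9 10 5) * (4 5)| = |(2 9 10 4 5)| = 5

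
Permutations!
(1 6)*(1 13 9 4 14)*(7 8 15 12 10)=[0, 6, 2, 3, 14, 5, 13, 8, 15, 4, 7, 11, 10, 9, 1, 12]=(1 6 13 9 4 14)(7 8 15 12 10)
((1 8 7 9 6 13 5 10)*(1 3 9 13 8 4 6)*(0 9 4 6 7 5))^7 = (0 3 6 13 10 1 7 5 9 4 8)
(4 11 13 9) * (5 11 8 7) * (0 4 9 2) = (0 4 8 7 5 11 13 2) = [4, 1, 0, 3, 8, 11, 6, 5, 7, 9, 10, 13, 12, 2]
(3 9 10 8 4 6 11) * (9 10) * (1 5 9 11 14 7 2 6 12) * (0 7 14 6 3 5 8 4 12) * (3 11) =[7, 8, 11, 10, 0, 9, 6, 2, 12, 3, 4, 5, 1, 13, 14] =(14)(0 7 2 11 5 9 3 10 4)(1 8 12)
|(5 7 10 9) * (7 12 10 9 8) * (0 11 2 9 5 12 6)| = |(0 11 2 9 12 10 8 7 5 6)| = 10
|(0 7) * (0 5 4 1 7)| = |(1 7 5 4)| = 4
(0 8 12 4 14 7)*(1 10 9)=(0 8 12 4 14 7)(1 10 9)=[8, 10, 2, 3, 14, 5, 6, 0, 12, 1, 9, 11, 4, 13, 7]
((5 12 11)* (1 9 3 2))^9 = ((1 9 3 2)(5 12 11))^9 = (12)(1 9 3 2)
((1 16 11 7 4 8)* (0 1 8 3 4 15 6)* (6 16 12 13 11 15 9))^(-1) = (0 6 9 7 11 13 12 1)(3 4)(15 16) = ((0 1 12 13 11 7 9 6)(3 4)(15 16))^(-1)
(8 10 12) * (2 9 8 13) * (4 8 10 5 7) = (2 9 10 12 13)(4 8 5 7) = [0, 1, 9, 3, 8, 7, 6, 4, 5, 10, 12, 11, 13, 2]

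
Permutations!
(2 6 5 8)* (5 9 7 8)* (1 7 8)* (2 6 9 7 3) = (1 3 2 9 8 6 7) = [0, 3, 9, 2, 4, 5, 7, 1, 6, 8]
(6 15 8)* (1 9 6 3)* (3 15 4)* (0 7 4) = (0 7 4 3 1 9 6)(8 15) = [7, 9, 2, 1, 3, 5, 0, 4, 15, 6, 10, 11, 12, 13, 14, 8]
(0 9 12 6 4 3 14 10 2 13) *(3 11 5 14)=[9, 1, 13, 3, 11, 14, 4, 7, 8, 12, 2, 5, 6, 0, 10]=(0 9 12 6 4 11 5 14 10 2 13)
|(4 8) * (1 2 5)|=|(1 2 5)(4 8)|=6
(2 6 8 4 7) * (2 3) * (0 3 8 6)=[3, 1, 0, 2, 7, 5, 6, 8, 4]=(0 3 2)(4 7 8)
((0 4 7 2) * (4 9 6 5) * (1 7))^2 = (0 6 4 7)(1 2 9 5)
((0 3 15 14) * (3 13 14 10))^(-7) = ((0 13 14)(3 15 10))^(-7) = (0 14 13)(3 10 15)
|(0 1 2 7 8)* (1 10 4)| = 7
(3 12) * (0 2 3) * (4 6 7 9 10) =[2, 1, 3, 12, 6, 5, 7, 9, 8, 10, 4, 11, 0] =(0 2 3 12)(4 6 7 9 10)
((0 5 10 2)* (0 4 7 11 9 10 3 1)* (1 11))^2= (0 3 9 2 7)(1 5 11 10 4)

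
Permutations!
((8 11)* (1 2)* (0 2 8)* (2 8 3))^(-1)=((0 8 11)(1 3 2))^(-1)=(0 11 8)(1 2 3)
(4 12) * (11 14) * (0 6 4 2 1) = [6, 0, 1, 3, 12, 5, 4, 7, 8, 9, 10, 14, 2, 13, 11] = (0 6 4 12 2 1)(11 14)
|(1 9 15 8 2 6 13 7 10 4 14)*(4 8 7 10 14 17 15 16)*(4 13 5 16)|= 7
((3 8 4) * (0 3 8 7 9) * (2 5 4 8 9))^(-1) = ((0 3 7 2 5 4 9))^(-1) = (0 9 4 5 2 7 3)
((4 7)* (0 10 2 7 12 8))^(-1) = (0 8 12 4 7 2 10)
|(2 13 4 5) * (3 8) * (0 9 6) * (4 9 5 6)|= 14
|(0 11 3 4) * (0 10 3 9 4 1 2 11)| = |(1 2 11 9 4 10 3)| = 7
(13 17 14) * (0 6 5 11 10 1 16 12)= (0 6 5 11 10 1 16 12)(13 17 14)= [6, 16, 2, 3, 4, 11, 5, 7, 8, 9, 1, 10, 0, 17, 13, 15, 12, 14]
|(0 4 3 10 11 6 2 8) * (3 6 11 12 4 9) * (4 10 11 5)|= |(0 9 3 11 5 4 6 2 8)(10 12)|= 18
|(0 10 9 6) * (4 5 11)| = |(0 10 9 6)(4 5 11)| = 12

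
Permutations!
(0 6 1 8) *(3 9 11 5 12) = (0 6 1 8)(3 9 11 5 12) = [6, 8, 2, 9, 4, 12, 1, 7, 0, 11, 10, 5, 3]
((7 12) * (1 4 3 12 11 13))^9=((1 4 3 12 7 11 13))^9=(1 3 7 13 4 12 11)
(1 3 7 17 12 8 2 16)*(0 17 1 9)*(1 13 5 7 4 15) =[17, 3, 16, 4, 15, 7, 6, 13, 2, 0, 10, 11, 8, 5, 14, 1, 9, 12] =(0 17 12 8 2 16 9)(1 3 4 15)(5 7 13)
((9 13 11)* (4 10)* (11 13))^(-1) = (13)(4 10)(9 11)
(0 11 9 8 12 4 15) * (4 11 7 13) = (0 7 13 4 15)(8 12 11 9) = [7, 1, 2, 3, 15, 5, 6, 13, 12, 8, 10, 9, 11, 4, 14, 0]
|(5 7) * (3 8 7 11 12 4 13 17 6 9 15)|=|(3 8 7 5 11 12 4 13 17 6 9 15)|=12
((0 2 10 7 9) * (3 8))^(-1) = ((0 2 10 7 9)(3 8))^(-1) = (0 9 7 10 2)(3 8)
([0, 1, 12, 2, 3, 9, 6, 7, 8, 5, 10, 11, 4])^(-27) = [0, 1, 12, 2, 3, 9, 6, 7, 8, 5, 10, 11, 4]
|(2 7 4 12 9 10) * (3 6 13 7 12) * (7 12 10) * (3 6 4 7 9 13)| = 6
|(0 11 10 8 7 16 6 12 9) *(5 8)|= 10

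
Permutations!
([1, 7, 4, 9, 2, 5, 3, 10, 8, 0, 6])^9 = (0 7 6 9 1 10 3)(2 4)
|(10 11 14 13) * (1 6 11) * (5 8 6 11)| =|(1 11 14 13 10)(5 8 6)| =15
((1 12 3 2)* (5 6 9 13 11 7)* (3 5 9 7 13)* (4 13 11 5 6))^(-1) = ((1 12 6 7 9 3 2)(4 13 5))^(-1) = (1 2 3 9 7 6 12)(4 5 13)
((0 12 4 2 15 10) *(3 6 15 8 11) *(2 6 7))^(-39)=((0 12 4 6 15 10)(2 8 11 3 7))^(-39)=(0 6)(2 8 11 3 7)(4 10)(12 15)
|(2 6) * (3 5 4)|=6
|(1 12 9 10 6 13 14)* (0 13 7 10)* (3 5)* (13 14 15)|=|(0 14 1 12 9)(3 5)(6 7 10)(13 15)|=30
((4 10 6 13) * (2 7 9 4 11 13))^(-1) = (2 6 10 4 9 7)(11 13)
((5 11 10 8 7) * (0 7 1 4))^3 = ((0 7 5 11 10 8 1 4))^3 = (0 11 1 7 10 4 5 8)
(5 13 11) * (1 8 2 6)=(1 8 2 6)(5 13 11)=[0, 8, 6, 3, 4, 13, 1, 7, 2, 9, 10, 5, 12, 11]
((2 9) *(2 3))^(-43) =(2 3 9) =((2 9 3))^(-43)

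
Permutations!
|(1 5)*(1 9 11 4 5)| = 4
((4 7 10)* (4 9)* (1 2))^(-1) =((1 2)(4 7 10 9))^(-1) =(1 2)(4 9 10 7)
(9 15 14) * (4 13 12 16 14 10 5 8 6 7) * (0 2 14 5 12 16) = (0 2 14 9 15 10 12)(4 13 16 5 8 6 7) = [2, 1, 14, 3, 13, 8, 7, 4, 6, 15, 12, 11, 0, 16, 9, 10, 5]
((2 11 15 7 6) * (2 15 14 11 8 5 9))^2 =(2 5)(6 7 15)(8 9)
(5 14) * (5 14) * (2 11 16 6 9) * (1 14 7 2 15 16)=[0, 14, 11, 3, 4, 5, 9, 2, 8, 15, 10, 1, 12, 13, 7, 16, 6]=(1 14 7 2 11)(6 9 15 16)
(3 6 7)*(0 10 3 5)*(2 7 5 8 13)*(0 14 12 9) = (0 10 3 6 5 14 12 9)(2 7 8 13) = [10, 1, 7, 6, 4, 14, 5, 8, 13, 0, 3, 11, 9, 2, 12]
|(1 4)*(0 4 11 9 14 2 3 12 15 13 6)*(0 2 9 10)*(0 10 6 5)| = 22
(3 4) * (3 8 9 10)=(3 4 8 9 10)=[0, 1, 2, 4, 8, 5, 6, 7, 9, 10, 3]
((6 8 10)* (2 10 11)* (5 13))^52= ((2 10 6 8 11)(5 13))^52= (13)(2 6 11 10 8)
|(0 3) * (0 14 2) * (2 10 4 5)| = |(0 3 14 10 4 5 2)| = 7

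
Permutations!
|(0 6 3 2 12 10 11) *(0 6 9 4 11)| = 9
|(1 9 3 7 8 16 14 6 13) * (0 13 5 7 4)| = |(0 13 1 9 3 4)(5 7 8 16 14 6)| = 6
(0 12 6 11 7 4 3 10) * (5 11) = (0 12 6 5 11 7 4 3 10) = [12, 1, 2, 10, 3, 11, 5, 4, 8, 9, 0, 7, 6]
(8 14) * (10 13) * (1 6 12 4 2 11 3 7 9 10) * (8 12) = (1 6 8 14 12 4 2 11 3 7 9 10 13) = [0, 6, 11, 7, 2, 5, 8, 9, 14, 10, 13, 3, 4, 1, 12]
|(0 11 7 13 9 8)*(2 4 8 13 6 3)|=8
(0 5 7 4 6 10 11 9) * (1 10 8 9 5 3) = (0 3 1 10 11 5 7 4 6 8 9) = [3, 10, 2, 1, 6, 7, 8, 4, 9, 0, 11, 5]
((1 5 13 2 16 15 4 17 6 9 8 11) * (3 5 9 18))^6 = ((1 9 8 11)(2 16 15 4 17 6 18 3 5 13))^6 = (1 8)(2 18 15 5 17)(3 4 13 6 16)(9 11)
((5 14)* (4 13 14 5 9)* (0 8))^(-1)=((0 8)(4 13 14 9))^(-1)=(0 8)(4 9 14 13)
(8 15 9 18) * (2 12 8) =(2 12 8 15 9 18) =[0, 1, 12, 3, 4, 5, 6, 7, 15, 18, 10, 11, 8, 13, 14, 9, 16, 17, 2]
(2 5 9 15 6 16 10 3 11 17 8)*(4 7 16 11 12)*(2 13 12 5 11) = (2 11 17 8 13 12 4 7 16 10 3 5 9 15 6) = [0, 1, 11, 5, 7, 9, 2, 16, 13, 15, 3, 17, 4, 12, 14, 6, 10, 8]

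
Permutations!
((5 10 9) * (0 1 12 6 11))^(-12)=((0 1 12 6 11)(5 10 9))^(-12)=(0 6 1 11 12)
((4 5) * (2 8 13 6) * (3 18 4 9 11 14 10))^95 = (2 6 13 8)(3 10 14 11 9 5 4 18)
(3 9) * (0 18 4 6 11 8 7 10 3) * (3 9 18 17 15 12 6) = (0 17 15 12 6 11 8 7 10 9)(3 18 4) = [17, 1, 2, 18, 3, 5, 11, 10, 7, 0, 9, 8, 6, 13, 14, 12, 16, 15, 4]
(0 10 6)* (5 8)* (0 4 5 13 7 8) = (0 10 6 4 5)(7 8 13) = [10, 1, 2, 3, 5, 0, 4, 8, 13, 9, 6, 11, 12, 7]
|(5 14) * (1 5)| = 3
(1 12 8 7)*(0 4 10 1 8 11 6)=[4, 12, 2, 3, 10, 5, 0, 8, 7, 9, 1, 6, 11]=(0 4 10 1 12 11 6)(7 8)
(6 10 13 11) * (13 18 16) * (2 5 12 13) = (2 5 12 13 11 6 10 18 16) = [0, 1, 5, 3, 4, 12, 10, 7, 8, 9, 18, 6, 13, 11, 14, 15, 2, 17, 16]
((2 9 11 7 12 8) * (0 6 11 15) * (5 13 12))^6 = (0 12 6 8 11 2 7 9 5 15 13)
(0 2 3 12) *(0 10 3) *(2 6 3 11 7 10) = (0 6 3 12 2)(7 10 11) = [6, 1, 0, 12, 4, 5, 3, 10, 8, 9, 11, 7, 2]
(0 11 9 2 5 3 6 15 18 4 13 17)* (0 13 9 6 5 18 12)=[11, 1, 18, 5, 9, 3, 15, 7, 8, 2, 10, 6, 0, 17, 14, 12, 16, 13, 4]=(0 11 6 15 12)(2 18 4 9)(3 5)(13 17)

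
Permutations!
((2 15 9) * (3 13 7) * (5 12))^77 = (2 9 15)(3 7 13)(5 12)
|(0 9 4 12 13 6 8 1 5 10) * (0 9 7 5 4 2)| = |(0 7 5 10 9 2)(1 4 12 13 6 8)| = 6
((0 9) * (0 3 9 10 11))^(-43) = (0 11 10)(3 9) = ((0 10 11)(3 9))^(-43)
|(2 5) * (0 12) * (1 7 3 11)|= 4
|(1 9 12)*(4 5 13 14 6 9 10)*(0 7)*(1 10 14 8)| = |(0 7)(1 14 6 9 12 10 4 5 13 8)| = 10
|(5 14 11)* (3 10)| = |(3 10)(5 14 11)| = 6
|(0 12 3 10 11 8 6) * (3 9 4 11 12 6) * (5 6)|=21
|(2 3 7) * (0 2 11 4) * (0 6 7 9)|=|(0 2 3 9)(4 6 7 11)|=4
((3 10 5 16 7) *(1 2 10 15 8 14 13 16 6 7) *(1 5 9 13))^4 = (1 13 7 14 9 6 8 10 5 15 2 16 3)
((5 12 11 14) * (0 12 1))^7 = ((0 12 11 14 5 1))^7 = (0 12 11 14 5 1)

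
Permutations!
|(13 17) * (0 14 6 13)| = 5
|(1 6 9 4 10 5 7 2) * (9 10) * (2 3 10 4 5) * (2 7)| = 6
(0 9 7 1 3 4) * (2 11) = [9, 3, 11, 4, 0, 5, 6, 1, 8, 7, 10, 2] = (0 9 7 1 3 4)(2 11)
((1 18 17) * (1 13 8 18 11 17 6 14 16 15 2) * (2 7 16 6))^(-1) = (1 2 18 8 13 17 11)(6 14)(7 15 16)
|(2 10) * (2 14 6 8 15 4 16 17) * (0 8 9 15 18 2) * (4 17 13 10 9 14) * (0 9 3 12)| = 12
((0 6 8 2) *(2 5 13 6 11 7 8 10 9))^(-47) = ((0 11 7 8 5 13 6 10 9 2))^(-47) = (0 8 6 2 7 13 9 11 5 10)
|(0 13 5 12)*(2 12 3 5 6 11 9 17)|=8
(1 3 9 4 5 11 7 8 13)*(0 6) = [6, 3, 2, 9, 5, 11, 0, 8, 13, 4, 10, 7, 12, 1] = (0 6)(1 3 9 4 5 11 7 8 13)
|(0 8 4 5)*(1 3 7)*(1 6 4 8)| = |(8)(0 1 3 7 6 4 5)| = 7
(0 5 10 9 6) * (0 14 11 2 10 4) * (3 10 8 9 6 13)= (0 5 4)(2 8 9 13 3 10 6 14 11)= [5, 1, 8, 10, 0, 4, 14, 7, 9, 13, 6, 2, 12, 3, 11]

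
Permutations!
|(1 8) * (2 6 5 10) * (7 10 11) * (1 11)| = |(1 8 11 7 10 2 6 5)| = 8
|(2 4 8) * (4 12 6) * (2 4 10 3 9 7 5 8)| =10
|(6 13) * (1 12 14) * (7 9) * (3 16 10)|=|(1 12 14)(3 16 10)(6 13)(7 9)|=6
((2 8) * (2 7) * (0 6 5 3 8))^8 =((0 6 5 3 8 7 2))^8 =(0 6 5 3 8 7 2)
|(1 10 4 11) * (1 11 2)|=|(11)(1 10 4 2)|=4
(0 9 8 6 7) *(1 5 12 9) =[1, 5, 2, 3, 4, 12, 7, 0, 6, 8, 10, 11, 9] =(0 1 5 12 9 8 6 7)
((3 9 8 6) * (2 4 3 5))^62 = ((2 4 3 9 8 6 5))^62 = (2 5 6 8 9 3 4)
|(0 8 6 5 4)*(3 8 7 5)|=12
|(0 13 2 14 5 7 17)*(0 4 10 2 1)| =21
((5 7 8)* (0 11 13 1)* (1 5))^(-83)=(0 11 13 5 7 8 1)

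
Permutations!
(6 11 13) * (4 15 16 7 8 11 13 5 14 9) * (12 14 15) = [0, 1, 2, 3, 12, 15, 13, 8, 11, 4, 10, 5, 14, 6, 9, 16, 7] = (4 12 14 9)(5 15 16 7 8 11)(6 13)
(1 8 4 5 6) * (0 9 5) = (0 9 5 6 1 8 4) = [9, 8, 2, 3, 0, 6, 1, 7, 4, 5]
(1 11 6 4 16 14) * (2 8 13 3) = (1 11 6 4 16 14)(2 8 13 3) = [0, 11, 8, 2, 16, 5, 4, 7, 13, 9, 10, 6, 12, 3, 1, 15, 14]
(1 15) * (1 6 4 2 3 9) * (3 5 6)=(1 15 3 9)(2 5 6 4)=[0, 15, 5, 9, 2, 6, 4, 7, 8, 1, 10, 11, 12, 13, 14, 3]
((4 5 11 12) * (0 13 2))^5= (0 2 13)(4 5 11 12)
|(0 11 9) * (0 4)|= 4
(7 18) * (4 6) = (4 6)(7 18) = [0, 1, 2, 3, 6, 5, 4, 18, 8, 9, 10, 11, 12, 13, 14, 15, 16, 17, 7]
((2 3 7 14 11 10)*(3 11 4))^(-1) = ((2 11 10)(3 7 14 4))^(-1) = (2 10 11)(3 4 14 7)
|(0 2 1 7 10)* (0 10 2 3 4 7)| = 6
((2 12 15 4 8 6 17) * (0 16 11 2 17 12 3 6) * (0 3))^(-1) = (17)(0 2 11 16)(3 8 4 15 12 6)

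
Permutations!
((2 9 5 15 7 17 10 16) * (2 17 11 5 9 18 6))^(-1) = (2 6 18)(5 11 7 15)(10 17 16)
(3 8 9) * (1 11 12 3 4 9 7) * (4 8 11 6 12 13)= (1 6 12 3 11 13 4 9 8 7)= [0, 6, 2, 11, 9, 5, 12, 1, 7, 8, 10, 13, 3, 4]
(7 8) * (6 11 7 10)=[0, 1, 2, 3, 4, 5, 11, 8, 10, 9, 6, 7]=(6 11 7 8 10)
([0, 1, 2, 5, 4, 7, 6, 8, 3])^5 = [0, 1, 2, 5, 4, 7, 6, 8, 3]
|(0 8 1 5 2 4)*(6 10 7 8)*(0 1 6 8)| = |(0 8 6 10 7)(1 5 2 4)| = 20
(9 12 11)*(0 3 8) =(0 3 8)(9 12 11) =[3, 1, 2, 8, 4, 5, 6, 7, 0, 12, 10, 9, 11]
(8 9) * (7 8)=[0, 1, 2, 3, 4, 5, 6, 8, 9, 7]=(7 8 9)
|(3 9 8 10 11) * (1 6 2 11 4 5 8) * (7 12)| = 12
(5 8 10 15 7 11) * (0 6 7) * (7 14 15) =(0 6 14 15)(5 8 10 7 11) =[6, 1, 2, 3, 4, 8, 14, 11, 10, 9, 7, 5, 12, 13, 15, 0]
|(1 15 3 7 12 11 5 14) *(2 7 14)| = |(1 15 3 14)(2 7 12 11 5)| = 20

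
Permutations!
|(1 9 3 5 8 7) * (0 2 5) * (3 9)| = 7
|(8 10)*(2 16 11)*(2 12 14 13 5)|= |(2 16 11 12 14 13 5)(8 10)|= 14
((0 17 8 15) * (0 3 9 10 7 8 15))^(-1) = ((0 17 15 3 9 10 7 8))^(-1) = (0 8 7 10 9 3 15 17)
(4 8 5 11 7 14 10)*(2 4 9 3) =[0, 1, 4, 2, 8, 11, 6, 14, 5, 3, 9, 7, 12, 13, 10] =(2 4 8 5 11 7 14 10 9 3)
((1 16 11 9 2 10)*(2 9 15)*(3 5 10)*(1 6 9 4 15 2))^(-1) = (1 15 4 9 6 10 5 3 2 11 16)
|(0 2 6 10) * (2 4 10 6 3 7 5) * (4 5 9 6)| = 9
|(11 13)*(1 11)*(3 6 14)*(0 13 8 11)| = 6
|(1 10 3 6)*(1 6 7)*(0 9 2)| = |(0 9 2)(1 10 3 7)| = 12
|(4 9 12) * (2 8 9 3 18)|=7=|(2 8 9 12 4 3 18)|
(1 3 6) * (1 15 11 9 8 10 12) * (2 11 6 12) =(1 3 12)(2 11 9 8 10)(6 15) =[0, 3, 11, 12, 4, 5, 15, 7, 10, 8, 2, 9, 1, 13, 14, 6]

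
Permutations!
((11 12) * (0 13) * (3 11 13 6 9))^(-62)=(0 6 9 3 11 12 13)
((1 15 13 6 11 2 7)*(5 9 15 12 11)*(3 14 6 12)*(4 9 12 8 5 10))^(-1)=(1 7 2 11 12 5 8 13 15 9 4 10 6 14 3)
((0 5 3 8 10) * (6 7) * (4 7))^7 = ((0 5 3 8 10)(4 7 6))^7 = (0 3 10 5 8)(4 7 6)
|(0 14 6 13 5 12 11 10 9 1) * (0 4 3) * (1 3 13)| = |(0 14 6 1 4 13 5 12 11 10 9 3)| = 12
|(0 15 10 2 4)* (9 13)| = |(0 15 10 2 4)(9 13)| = 10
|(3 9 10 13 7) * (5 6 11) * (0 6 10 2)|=10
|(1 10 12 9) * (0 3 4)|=|(0 3 4)(1 10 12 9)|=12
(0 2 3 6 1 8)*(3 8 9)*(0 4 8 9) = (0 2 9 3 6 1)(4 8) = [2, 0, 9, 6, 8, 5, 1, 7, 4, 3]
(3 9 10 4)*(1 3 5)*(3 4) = (1 4 5)(3 9 10) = [0, 4, 2, 9, 5, 1, 6, 7, 8, 10, 3]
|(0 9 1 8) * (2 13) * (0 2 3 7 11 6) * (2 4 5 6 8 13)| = 11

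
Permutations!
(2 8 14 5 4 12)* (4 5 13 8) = [0, 1, 4, 3, 12, 5, 6, 7, 14, 9, 10, 11, 2, 8, 13] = (2 4 12)(8 14 13)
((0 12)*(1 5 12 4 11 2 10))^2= (0 11 10 5)(1 12 4 2)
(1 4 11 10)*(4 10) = (1 10)(4 11) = [0, 10, 2, 3, 11, 5, 6, 7, 8, 9, 1, 4]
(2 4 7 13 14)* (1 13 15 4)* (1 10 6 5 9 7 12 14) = (1 13)(2 10 6 5 9 7 15 4 12 14) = [0, 13, 10, 3, 12, 9, 5, 15, 8, 7, 6, 11, 14, 1, 2, 4]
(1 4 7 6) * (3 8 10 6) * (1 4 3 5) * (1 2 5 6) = (1 3 8 10)(2 5)(4 7 6) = [0, 3, 5, 8, 7, 2, 4, 6, 10, 9, 1]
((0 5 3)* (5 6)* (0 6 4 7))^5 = ((0 4 7)(3 6 5))^5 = (0 7 4)(3 5 6)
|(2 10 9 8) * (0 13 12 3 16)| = 20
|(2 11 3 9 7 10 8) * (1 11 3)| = |(1 11)(2 3 9 7 10 8)| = 6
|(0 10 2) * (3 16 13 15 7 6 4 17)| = |(0 10 2)(3 16 13 15 7 6 4 17)| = 24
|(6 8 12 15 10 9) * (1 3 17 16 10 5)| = 11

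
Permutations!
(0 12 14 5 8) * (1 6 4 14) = (0 12 1 6 4 14 5 8) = [12, 6, 2, 3, 14, 8, 4, 7, 0, 9, 10, 11, 1, 13, 5]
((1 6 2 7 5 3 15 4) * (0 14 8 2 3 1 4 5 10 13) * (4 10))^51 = ((0 14 8 2 7 4 10 13)(1 6 3 15 5))^51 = (0 2 10 14 7 13 8 4)(1 6 3 15 5)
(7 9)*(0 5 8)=[5, 1, 2, 3, 4, 8, 6, 9, 0, 7]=(0 5 8)(7 9)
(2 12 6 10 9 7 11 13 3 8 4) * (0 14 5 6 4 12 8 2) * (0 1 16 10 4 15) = (0 14 5 6 4 1 16 10 9 7 11 13 3 2 8 12 15) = [14, 16, 8, 2, 1, 6, 4, 11, 12, 7, 9, 13, 15, 3, 5, 0, 10]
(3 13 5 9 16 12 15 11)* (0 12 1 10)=(0 12 15 11 3 13 5 9 16 1 10)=[12, 10, 2, 13, 4, 9, 6, 7, 8, 16, 0, 3, 15, 5, 14, 11, 1]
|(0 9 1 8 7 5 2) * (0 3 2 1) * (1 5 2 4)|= 6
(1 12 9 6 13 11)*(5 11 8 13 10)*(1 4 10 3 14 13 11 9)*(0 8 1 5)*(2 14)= (0 8 11 4 10)(1 12 5 9 6 3 2 14 13)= [8, 12, 14, 2, 10, 9, 3, 7, 11, 6, 0, 4, 5, 1, 13]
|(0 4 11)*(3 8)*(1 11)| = 4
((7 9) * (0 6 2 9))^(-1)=(0 7 9 2 6)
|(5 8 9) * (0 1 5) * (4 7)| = |(0 1 5 8 9)(4 7)| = 10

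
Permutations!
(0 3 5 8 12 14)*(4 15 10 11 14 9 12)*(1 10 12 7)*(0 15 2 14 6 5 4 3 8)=(0 8 3 4 2 14 15 12 9 7 1 10 11 6 5)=[8, 10, 14, 4, 2, 0, 5, 1, 3, 7, 11, 6, 9, 13, 15, 12]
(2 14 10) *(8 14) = (2 8 14 10) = [0, 1, 8, 3, 4, 5, 6, 7, 14, 9, 2, 11, 12, 13, 10]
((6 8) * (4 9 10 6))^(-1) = (4 8 6 10 9) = ((4 9 10 6 8))^(-1)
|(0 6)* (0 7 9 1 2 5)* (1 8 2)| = |(0 6 7 9 8 2 5)| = 7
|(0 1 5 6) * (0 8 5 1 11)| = |(0 11)(5 6 8)| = 6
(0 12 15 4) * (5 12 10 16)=(0 10 16 5 12 15 4)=[10, 1, 2, 3, 0, 12, 6, 7, 8, 9, 16, 11, 15, 13, 14, 4, 5]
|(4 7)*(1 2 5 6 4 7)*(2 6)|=6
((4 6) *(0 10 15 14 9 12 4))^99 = (0 14 4 10 9 6 15 12)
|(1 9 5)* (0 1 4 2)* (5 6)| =7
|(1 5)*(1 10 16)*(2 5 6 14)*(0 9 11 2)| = |(0 9 11 2 5 10 16 1 6 14)| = 10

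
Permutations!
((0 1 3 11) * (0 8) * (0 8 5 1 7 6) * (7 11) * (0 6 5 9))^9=(11)(1 3 7 5)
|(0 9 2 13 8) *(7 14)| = 10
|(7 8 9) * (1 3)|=6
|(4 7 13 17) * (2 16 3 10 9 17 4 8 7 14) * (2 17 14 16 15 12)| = 30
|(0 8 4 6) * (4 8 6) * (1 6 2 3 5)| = 6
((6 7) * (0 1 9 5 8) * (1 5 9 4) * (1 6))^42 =(9)(1 6)(4 7) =((9)(0 5 8)(1 4 6 7))^42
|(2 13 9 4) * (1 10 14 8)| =|(1 10 14 8)(2 13 9 4)| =4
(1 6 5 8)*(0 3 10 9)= (0 3 10 9)(1 6 5 8)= [3, 6, 2, 10, 4, 8, 5, 7, 1, 0, 9]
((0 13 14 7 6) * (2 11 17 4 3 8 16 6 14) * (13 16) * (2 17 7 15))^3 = (2 14 11 15 7)(3 17 8 4 13)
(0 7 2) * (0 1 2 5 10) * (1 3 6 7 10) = (0 10)(1 2 3 6 7 5) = [10, 2, 3, 6, 4, 1, 7, 5, 8, 9, 0]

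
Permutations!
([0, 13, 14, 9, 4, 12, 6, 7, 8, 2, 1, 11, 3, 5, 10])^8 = (1 10 14 2 9 3 12 5 13)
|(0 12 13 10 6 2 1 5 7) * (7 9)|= 10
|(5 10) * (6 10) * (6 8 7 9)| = 6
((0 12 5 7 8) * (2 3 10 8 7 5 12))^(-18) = (12)(0 3 8 2 10) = ((12)(0 2 3 10 8))^(-18)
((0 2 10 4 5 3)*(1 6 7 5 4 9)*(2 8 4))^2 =(0 4 10 1 7 3 8 2 9 6 5)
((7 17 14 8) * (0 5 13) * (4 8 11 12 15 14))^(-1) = ((0 5 13)(4 8 7 17)(11 12 15 14))^(-1) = (0 13 5)(4 17 7 8)(11 14 15 12)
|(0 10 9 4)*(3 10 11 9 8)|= 12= |(0 11 9 4)(3 10 8)|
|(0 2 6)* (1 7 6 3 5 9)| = |(0 2 3 5 9 1 7 6)| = 8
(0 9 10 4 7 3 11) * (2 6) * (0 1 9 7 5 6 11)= (0 7 3)(1 9 10 4 5 6 2 11)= [7, 9, 11, 0, 5, 6, 2, 3, 8, 10, 4, 1]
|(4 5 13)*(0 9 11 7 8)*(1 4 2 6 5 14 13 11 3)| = |(0 9 3 1 4 14 13 2 6 5 11 7 8)| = 13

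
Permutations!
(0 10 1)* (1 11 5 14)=(0 10 11 5 14 1)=[10, 0, 2, 3, 4, 14, 6, 7, 8, 9, 11, 5, 12, 13, 1]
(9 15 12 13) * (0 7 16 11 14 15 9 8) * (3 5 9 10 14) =(0 7 16 11 3 5 9 10 14 15 12 13 8) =[7, 1, 2, 5, 4, 9, 6, 16, 0, 10, 14, 3, 13, 8, 15, 12, 11]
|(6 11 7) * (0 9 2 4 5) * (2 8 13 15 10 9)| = |(0 2 4 5)(6 11 7)(8 13 15 10 9)| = 60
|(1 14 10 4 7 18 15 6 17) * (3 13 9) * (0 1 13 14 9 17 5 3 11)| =36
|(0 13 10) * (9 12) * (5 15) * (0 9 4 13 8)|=|(0 8)(4 13 10 9 12)(5 15)|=10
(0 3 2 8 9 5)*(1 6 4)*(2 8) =(0 3 8 9 5)(1 6 4) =[3, 6, 2, 8, 1, 0, 4, 7, 9, 5]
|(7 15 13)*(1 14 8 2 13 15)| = 6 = |(15)(1 14 8 2 13 7)|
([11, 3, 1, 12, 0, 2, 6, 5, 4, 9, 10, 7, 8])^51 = [11, 3, 1, 12, 0, 2, 6, 5, 4, 9, 10, 7, 8]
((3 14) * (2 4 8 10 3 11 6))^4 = (2 3)(4 14)(6 10)(8 11)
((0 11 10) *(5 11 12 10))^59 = ((0 12 10)(5 11))^59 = (0 10 12)(5 11)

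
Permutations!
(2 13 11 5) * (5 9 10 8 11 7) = (2 13 7 5)(8 11 9 10) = [0, 1, 13, 3, 4, 2, 6, 5, 11, 10, 8, 9, 12, 7]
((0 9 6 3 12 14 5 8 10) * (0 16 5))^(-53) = (0 9 6 3 12 14)(5 16 10 8)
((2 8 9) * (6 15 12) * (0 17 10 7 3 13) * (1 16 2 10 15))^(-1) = (0 13 3 7 10 9 8 2 16 1 6 12 15 17)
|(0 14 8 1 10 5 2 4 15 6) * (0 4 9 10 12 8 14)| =12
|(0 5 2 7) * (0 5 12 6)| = 3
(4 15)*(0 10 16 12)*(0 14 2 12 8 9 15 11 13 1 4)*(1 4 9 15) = (0 10 16 8 15)(1 9)(2 12 14)(4 11 13) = [10, 9, 12, 3, 11, 5, 6, 7, 15, 1, 16, 13, 14, 4, 2, 0, 8]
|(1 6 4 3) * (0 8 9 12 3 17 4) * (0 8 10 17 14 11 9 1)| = |(0 10 17 4 14 11 9 12 3)(1 6 8)| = 9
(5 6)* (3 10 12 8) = (3 10 12 8)(5 6) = [0, 1, 2, 10, 4, 6, 5, 7, 3, 9, 12, 11, 8]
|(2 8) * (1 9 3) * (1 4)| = 4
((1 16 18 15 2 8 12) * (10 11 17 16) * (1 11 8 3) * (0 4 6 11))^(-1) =(0 12 8 10 1 3 2 15 18 16 17 11 6 4)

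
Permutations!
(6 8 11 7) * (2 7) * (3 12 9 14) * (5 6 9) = (2 7 9 14 3 12 5 6 8 11) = [0, 1, 7, 12, 4, 6, 8, 9, 11, 14, 10, 2, 5, 13, 3]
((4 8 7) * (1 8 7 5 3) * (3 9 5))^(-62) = ((1 8 3)(4 7)(5 9))^(-62) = (9)(1 8 3)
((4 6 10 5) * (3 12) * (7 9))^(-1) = (3 12)(4 5 10 6)(7 9)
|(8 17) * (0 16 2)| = 6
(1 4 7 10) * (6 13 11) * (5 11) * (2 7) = [0, 4, 7, 3, 2, 11, 13, 10, 8, 9, 1, 6, 12, 5] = (1 4 2 7 10)(5 11 6 13)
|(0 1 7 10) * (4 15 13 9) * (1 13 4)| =6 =|(0 13 9 1 7 10)(4 15)|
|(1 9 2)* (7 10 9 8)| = |(1 8 7 10 9 2)| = 6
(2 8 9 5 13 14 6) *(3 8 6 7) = (2 6)(3 8 9 5 13 14 7) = [0, 1, 6, 8, 4, 13, 2, 3, 9, 5, 10, 11, 12, 14, 7]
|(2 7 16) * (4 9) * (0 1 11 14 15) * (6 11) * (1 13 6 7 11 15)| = 12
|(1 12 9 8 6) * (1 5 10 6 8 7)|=12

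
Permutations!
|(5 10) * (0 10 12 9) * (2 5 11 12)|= 10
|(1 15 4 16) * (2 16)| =|(1 15 4 2 16)| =5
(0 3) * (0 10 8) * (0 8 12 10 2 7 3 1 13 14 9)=(0 1 13 14 9)(2 7 3)(10 12)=[1, 13, 7, 2, 4, 5, 6, 3, 8, 0, 12, 11, 10, 14, 9]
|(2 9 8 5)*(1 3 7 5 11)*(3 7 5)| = |(1 7 3 5 2 9 8 11)| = 8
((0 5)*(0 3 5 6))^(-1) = ((0 6)(3 5))^(-1) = (0 6)(3 5)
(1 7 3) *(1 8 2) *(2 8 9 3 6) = [0, 7, 1, 9, 4, 5, 2, 6, 8, 3] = (1 7 6 2)(3 9)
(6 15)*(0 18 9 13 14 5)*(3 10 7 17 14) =(0 18 9 13 3 10 7 17 14 5)(6 15) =[18, 1, 2, 10, 4, 0, 15, 17, 8, 13, 7, 11, 12, 3, 5, 6, 16, 14, 9]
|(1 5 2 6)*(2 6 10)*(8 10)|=3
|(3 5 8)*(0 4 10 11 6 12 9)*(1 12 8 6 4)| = 12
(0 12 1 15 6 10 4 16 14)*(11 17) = [12, 15, 2, 3, 16, 5, 10, 7, 8, 9, 4, 17, 1, 13, 0, 6, 14, 11] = (0 12 1 15 6 10 4 16 14)(11 17)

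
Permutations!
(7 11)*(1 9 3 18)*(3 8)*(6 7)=(1 9 8 3 18)(6 7 11)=[0, 9, 2, 18, 4, 5, 7, 11, 3, 8, 10, 6, 12, 13, 14, 15, 16, 17, 1]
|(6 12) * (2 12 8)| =4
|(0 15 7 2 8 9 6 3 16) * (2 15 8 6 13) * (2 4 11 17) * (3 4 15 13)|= 15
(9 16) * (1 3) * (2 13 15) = (1 3)(2 13 15)(9 16) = [0, 3, 13, 1, 4, 5, 6, 7, 8, 16, 10, 11, 12, 15, 14, 2, 9]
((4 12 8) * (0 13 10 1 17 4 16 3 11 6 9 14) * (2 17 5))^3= ((0 13 10 1 5 2 17 4 12 8 16 3 11 6 9 14))^3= (0 1 17 8 11 14 10 2 12 3 9 13 5 4 16 6)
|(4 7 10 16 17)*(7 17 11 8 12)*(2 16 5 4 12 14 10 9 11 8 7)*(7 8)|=12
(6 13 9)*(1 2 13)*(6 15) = (1 2 13 9 15 6) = [0, 2, 13, 3, 4, 5, 1, 7, 8, 15, 10, 11, 12, 9, 14, 6]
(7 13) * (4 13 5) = [0, 1, 2, 3, 13, 4, 6, 5, 8, 9, 10, 11, 12, 7] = (4 13 7 5)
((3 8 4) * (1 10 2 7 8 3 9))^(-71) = ((1 10 2 7 8 4 9))^(-71) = (1 9 4 8 7 2 10)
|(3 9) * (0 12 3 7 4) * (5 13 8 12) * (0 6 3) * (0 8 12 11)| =|(0 5 13 12 8 11)(3 9 7 4 6)| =30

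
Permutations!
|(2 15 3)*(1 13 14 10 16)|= |(1 13 14 10 16)(2 15 3)|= 15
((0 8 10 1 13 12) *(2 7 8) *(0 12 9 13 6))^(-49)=(9 13)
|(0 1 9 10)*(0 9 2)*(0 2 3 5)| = |(0 1 3 5)(9 10)| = 4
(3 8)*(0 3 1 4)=(0 3 8 1 4)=[3, 4, 2, 8, 0, 5, 6, 7, 1]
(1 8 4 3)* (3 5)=(1 8 4 5 3)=[0, 8, 2, 1, 5, 3, 6, 7, 4]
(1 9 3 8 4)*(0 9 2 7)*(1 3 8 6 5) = (0 9 8 4 3 6 5 1 2 7) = [9, 2, 7, 6, 3, 1, 5, 0, 4, 8]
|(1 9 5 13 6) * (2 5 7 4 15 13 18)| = |(1 9 7 4 15 13 6)(2 5 18)| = 21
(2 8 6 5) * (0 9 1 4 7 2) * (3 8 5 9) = (0 3 8 6 9 1 4 7 2 5) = [3, 4, 5, 8, 7, 0, 9, 2, 6, 1]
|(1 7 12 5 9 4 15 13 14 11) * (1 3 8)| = |(1 7 12 5 9 4 15 13 14 11 3 8)| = 12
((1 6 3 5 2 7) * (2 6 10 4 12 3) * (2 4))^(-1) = ((1 10 2 7)(3 5 6 4 12))^(-1) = (1 7 2 10)(3 12 4 6 5)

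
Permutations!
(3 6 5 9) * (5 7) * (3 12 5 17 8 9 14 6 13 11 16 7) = (3 13 11 16 7 17 8 9 12 5 14 6) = [0, 1, 2, 13, 4, 14, 3, 17, 9, 12, 10, 16, 5, 11, 6, 15, 7, 8]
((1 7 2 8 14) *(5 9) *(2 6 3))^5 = (1 8 3 7 14 2 6)(5 9) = ((1 7 6 3 2 8 14)(5 9))^5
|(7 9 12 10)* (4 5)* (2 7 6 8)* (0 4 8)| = |(0 4 5 8 2 7 9 12 10 6)| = 10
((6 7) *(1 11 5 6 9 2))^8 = (1 11 5 6 7 9 2)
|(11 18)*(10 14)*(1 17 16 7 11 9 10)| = |(1 17 16 7 11 18 9 10 14)| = 9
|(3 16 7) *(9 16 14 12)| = 6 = |(3 14 12 9 16 7)|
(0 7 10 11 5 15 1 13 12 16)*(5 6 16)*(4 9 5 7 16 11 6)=[16, 13, 2, 3, 9, 15, 11, 10, 8, 5, 6, 4, 7, 12, 14, 1, 0]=(0 16)(1 13 12 7 10 6 11 4 9 5 15)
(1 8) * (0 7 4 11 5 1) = (0 7 4 11 5 1 8) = [7, 8, 2, 3, 11, 1, 6, 4, 0, 9, 10, 5]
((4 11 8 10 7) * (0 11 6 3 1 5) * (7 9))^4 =((0 11 8 10 9 7 4 6 3 1 5))^4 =(0 9 3 11 7 1 8 4 5 10 6)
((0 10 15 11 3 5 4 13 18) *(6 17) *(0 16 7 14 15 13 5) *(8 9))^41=(0 10 13 18 16 7 14 15 11 3)(4 5)(6 17)(8 9)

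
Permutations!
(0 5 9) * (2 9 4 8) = (0 5 4 8 2 9) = [5, 1, 9, 3, 8, 4, 6, 7, 2, 0]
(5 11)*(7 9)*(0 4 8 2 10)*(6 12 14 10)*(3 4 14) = [14, 1, 6, 4, 8, 11, 12, 9, 2, 7, 0, 5, 3, 13, 10] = (0 14 10)(2 6 12 3 4 8)(5 11)(7 9)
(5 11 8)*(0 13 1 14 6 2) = (0 13 1 14 6 2)(5 11 8) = [13, 14, 0, 3, 4, 11, 2, 7, 5, 9, 10, 8, 12, 1, 6]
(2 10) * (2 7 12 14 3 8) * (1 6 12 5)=(1 6 12 14 3 8 2 10 7 5)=[0, 6, 10, 8, 4, 1, 12, 5, 2, 9, 7, 11, 14, 13, 3]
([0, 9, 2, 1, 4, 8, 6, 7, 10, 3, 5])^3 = [0, 1, 2, 3, 4, 5, 6, 7, 8, 9, 10]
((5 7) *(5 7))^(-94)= (7)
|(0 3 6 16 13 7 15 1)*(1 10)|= 9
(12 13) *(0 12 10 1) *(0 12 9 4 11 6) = (0 9 4 11 6)(1 12 13 10) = [9, 12, 2, 3, 11, 5, 0, 7, 8, 4, 1, 6, 13, 10]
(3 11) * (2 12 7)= (2 12 7)(3 11)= [0, 1, 12, 11, 4, 5, 6, 2, 8, 9, 10, 3, 7]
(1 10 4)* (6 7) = (1 10 4)(6 7) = [0, 10, 2, 3, 1, 5, 7, 6, 8, 9, 4]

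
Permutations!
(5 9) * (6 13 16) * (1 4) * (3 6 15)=(1 4)(3 6 13 16 15)(5 9)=[0, 4, 2, 6, 1, 9, 13, 7, 8, 5, 10, 11, 12, 16, 14, 3, 15]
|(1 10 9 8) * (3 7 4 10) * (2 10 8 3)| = 8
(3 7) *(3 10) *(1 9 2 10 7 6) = [0, 9, 10, 6, 4, 5, 1, 7, 8, 2, 3] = (1 9 2 10 3 6)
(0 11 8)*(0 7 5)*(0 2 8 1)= (0 11 1)(2 8 7 5)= [11, 0, 8, 3, 4, 2, 6, 5, 7, 9, 10, 1]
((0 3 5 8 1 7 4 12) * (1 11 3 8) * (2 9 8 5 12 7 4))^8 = (0 11 2 1 12 8 7 5 3 9 4)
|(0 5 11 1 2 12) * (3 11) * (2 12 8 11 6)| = 9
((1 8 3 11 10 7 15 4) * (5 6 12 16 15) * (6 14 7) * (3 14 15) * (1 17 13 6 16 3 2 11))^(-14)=((1 8 14 7 5 15 4 17 13 6 12 3)(2 11 10 16))^(-14)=(1 12 13 4 5 14)(2 10)(3 6 17 15 7 8)(11 16)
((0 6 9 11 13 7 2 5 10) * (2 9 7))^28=((0 6 7 9 11 13 2 5 10))^28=(0 6 7 9 11 13 2 5 10)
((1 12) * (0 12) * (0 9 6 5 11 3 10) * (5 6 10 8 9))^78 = (0 8 5)(1 10 3)(9 11 12)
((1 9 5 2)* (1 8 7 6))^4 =((1 9 5 2 8 7 6))^4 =(1 8 9 7 5 6 2)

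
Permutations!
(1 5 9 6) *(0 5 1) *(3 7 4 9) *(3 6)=[5, 1, 2, 7, 9, 6, 0, 4, 8, 3]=(0 5 6)(3 7 4 9)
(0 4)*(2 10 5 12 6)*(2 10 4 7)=(0 7 2 4)(5 12 6 10)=[7, 1, 4, 3, 0, 12, 10, 2, 8, 9, 5, 11, 6]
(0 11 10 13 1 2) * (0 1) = [11, 2, 1, 3, 4, 5, 6, 7, 8, 9, 13, 10, 12, 0] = (0 11 10 13)(1 2)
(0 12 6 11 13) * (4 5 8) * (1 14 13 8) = (0 12 6 11 8 4 5 1 14 13) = [12, 14, 2, 3, 5, 1, 11, 7, 4, 9, 10, 8, 6, 0, 13]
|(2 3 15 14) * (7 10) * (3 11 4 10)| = 8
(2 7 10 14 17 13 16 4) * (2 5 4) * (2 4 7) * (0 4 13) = [4, 1, 2, 3, 5, 7, 6, 10, 8, 9, 14, 11, 12, 16, 17, 15, 13, 0] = (0 4 5 7 10 14 17)(13 16)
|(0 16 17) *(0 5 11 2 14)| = 7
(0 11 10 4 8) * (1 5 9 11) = [1, 5, 2, 3, 8, 9, 6, 7, 0, 11, 4, 10] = (0 1 5 9 11 10 4 8)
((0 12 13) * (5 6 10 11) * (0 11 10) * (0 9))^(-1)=((0 12 13 11 5 6 9))^(-1)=(0 9 6 5 11 13 12)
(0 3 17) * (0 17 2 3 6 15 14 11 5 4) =(17)(0 6 15 14 11 5 4)(2 3) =[6, 1, 3, 2, 0, 4, 15, 7, 8, 9, 10, 5, 12, 13, 11, 14, 16, 17]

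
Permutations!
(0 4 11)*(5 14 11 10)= (0 4 10 5 14 11)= [4, 1, 2, 3, 10, 14, 6, 7, 8, 9, 5, 0, 12, 13, 11]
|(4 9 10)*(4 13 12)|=5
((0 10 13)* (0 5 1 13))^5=(0 10)(1 5 13)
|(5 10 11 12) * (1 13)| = 4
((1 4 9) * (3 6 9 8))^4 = (1 6 8)(3 4 9)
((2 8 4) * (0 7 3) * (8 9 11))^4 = ((0 7 3)(2 9 11 8 4))^4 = (0 7 3)(2 4 8 11 9)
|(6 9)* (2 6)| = 3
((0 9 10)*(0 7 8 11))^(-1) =(0 11 8 7 10 9)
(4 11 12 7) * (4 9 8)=(4 11 12 7 9 8)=[0, 1, 2, 3, 11, 5, 6, 9, 4, 8, 10, 12, 7]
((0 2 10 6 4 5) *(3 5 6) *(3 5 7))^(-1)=((0 2 10 5)(3 7)(4 6))^(-1)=(0 5 10 2)(3 7)(4 6)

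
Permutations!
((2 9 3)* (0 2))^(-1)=(0 3 9 2)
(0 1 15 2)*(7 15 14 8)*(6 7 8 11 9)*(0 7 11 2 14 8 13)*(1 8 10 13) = (0 8 1 10 13)(2 7 15 14)(6 11 9) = [8, 10, 7, 3, 4, 5, 11, 15, 1, 6, 13, 9, 12, 0, 2, 14]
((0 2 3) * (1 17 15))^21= (17)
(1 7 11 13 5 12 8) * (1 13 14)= [0, 7, 2, 3, 4, 12, 6, 11, 13, 9, 10, 14, 8, 5, 1]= (1 7 11 14)(5 12 8 13)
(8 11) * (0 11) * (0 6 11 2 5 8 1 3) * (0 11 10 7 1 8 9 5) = (0 2)(1 3 11 8 6 10 7)(5 9) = [2, 3, 0, 11, 4, 9, 10, 1, 6, 5, 7, 8]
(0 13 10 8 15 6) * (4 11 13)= (0 4 11 13 10 8 15 6)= [4, 1, 2, 3, 11, 5, 0, 7, 15, 9, 8, 13, 12, 10, 14, 6]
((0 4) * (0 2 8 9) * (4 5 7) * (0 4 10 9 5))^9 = (2 5 10 4 8 7 9) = ((2 8 5 7 10 9 4))^9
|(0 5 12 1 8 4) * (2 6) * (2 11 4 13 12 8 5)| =|(0 2 6 11 4)(1 5 8 13 12)| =5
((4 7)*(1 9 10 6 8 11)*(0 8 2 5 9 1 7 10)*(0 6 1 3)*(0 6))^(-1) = (0 9 5 2 6 3 1 10 4 7 11 8)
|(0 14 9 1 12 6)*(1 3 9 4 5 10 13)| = 18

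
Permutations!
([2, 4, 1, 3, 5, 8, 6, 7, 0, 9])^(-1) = [8, 2, 0, 3, 1, 4, 6, 7, 5, 9]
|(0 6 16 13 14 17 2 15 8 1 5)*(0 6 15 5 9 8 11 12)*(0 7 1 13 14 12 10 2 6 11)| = |(0 15)(1 9 8 13 12 7)(2 5 11 10)(6 16 14 17)| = 12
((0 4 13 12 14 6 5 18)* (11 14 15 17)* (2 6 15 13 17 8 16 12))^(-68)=(0 17 14 8 12 2 5)(4 11 15 16 13 6 18)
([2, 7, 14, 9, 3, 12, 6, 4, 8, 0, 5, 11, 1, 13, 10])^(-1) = [9, 12, 0, 4, 7, 10, 6, 1, 8, 3, 14, 11, 5, 13, 2]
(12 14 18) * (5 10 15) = (5 10 15)(12 14 18) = [0, 1, 2, 3, 4, 10, 6, 7, 8, 9, 15, 11, 14, 13, 18, 5, 16, 17, 12]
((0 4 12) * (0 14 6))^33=((0 4 12 14 6))^33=(0 14 4 6 12)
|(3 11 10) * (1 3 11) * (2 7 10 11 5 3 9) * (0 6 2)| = 9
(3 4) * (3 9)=(3 4 9)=[0, 1, 2, 4, 9, 5, 6, 7, 8, 3]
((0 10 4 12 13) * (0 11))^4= ((0 10 4 12 13 11))^4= (0 13 4)(10 11 12)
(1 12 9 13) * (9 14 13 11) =(1 12 14 13)(9 11) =[0, 12, 2, 3, 4, 5, 6, 7, 8, 11, 10, 9, 14, 1, 13]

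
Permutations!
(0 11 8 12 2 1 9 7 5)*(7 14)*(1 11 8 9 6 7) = (0 8 12 2 11 9 14 1 6 7 5) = [8, 6, 11, 3, 4, 0, 7, 5, 12, 14, 10, 9, 2, 13, 1]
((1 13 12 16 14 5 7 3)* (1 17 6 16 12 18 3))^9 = (1 7 5 14 16 6 17 3 18 13)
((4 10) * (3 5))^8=(10)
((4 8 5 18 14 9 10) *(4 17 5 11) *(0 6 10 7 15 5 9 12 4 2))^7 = ((0 6 10 17 9 7 15 5 18 14 12 4 8 11 2))^7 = (0 5 2 15 11 7 8 9 4 17 12 10 14 6 18)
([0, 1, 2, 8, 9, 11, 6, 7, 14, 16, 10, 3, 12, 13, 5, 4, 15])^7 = (3 14 11 8 5)(4 15 16 9)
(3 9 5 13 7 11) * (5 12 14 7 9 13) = (3 13 9 12 14 7 11) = [0, 1, 2, 13, 4, 5, 6, 11, 8, 12, 10, 3, 14, 9, 7]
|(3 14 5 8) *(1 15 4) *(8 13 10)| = |(1 15 4)(3 14 5 13 10 8)| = 6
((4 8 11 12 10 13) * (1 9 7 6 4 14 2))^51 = ((1 9 7 6 4 8 11 12 10 13 14 2))^51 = (1 6 11 13)(2 7 8 10)(4 12 14 9)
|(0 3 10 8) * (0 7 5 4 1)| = 8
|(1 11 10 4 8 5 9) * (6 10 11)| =7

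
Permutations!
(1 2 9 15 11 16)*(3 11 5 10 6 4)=(1 2 9 15 5 10 6 4 3 11 16)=[0, 2, 9, 11, 3, 10, 4, 7, 8, 15, 6, 16, 12, 13, 14, 5, 1]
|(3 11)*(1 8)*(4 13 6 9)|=4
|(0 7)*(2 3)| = 2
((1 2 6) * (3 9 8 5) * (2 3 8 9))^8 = ((9)(1 3 2 6)(5 8))^8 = (9)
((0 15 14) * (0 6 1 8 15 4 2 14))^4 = (0 6)(1 4)(2 8)(14 15)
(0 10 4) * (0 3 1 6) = (0 10 4 3 1 6) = [10, 6, 2, 1, 3, 5, 0, 7, 8, 9, 4]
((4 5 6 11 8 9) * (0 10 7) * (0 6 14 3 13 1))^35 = ((0 10 7 6 11 8 9 4 5 14 3 13 1))^35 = (0 14 8 10 3 9 7 13 4 6 1 5 11)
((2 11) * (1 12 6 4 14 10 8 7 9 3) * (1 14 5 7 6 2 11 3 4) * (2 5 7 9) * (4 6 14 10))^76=(1 12 5 9 6)(2 7 4 14 8 10 3)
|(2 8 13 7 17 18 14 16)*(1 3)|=8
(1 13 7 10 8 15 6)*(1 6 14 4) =(1 13 7 10 8 15 14 4) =[0, 13, 2, 3, 1, 5, 6, 10, 15, 9, 8, 11, 12, 7, 4, 14]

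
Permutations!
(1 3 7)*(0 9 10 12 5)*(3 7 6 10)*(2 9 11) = (0 11 2 9 3 6 10 12 5)(1 7) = [11, 7, 9, 6, 4, 0, 10, 1, 8, 3, 12, 2, 5]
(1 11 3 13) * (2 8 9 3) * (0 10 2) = (0 10 2 8 9 3 13 1 11) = [10, 11, 8, 13, 4, 5, 6, 7, 9, 3, 2, 0, 12, 1]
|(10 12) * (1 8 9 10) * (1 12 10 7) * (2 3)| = 4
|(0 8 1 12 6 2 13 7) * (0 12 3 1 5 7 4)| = 18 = |(0 8 5 7 12 6 2 13 4)(1 3)|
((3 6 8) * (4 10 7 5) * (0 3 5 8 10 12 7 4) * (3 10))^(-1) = (0 5 8 7 12 4 10)(3 6)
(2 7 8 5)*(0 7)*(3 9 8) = (0 7 3 9 8 5 2) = [7, 1, 0, 9, 4, 2, 6, 3, 5, 8]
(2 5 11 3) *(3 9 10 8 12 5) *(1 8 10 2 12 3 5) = (1 8 3 12)(2 5 11 9) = [0, 8, 5, 12, 4, 11, 6, 7, 3, 2, 10, 9, 1]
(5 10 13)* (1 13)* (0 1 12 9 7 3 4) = (0 1 13 5 10 12 9 7 3 4) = [1, 13, 2, 4, 0, 10, 6, 3, 8, 7, 12, 11, 9, 5]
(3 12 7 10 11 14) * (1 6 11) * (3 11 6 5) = [0, 5, 2, 12, 4, 3, 6, 10, 8, 9, 1, 14, 7, 13, 11] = (1 5 3 12 7 10)(11 14)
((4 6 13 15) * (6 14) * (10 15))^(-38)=((4 14 6 13 10 15))^(-38)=(4 10 6)(13 14 15)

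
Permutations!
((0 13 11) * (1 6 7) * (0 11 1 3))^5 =(0 3 7 6 1 13)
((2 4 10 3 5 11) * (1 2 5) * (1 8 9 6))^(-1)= ((1 2 4 10 3 8 9 6)(5 11))^(-1)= (1 6 9 8 3 10 4 2)(5 11)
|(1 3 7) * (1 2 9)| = 5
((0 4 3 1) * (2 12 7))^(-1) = ((0 4 3 1)(2 12 7))^(-1) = (0 1 3 4)(2 7 12)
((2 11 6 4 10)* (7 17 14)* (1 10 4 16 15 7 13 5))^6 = ((1 10 2 11 6 16 15 7 17 14 13 5))^6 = (1 15)(2 17)(5 16)(6 13)(7 10)(11 14)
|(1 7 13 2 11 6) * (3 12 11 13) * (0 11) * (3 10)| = |(0 11 6 1 7 10 3 12)(2 13)| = 8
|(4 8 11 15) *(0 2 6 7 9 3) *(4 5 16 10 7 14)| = |(0 2 6 14 4 8 11 15 5 16 10 7 9 3)| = 14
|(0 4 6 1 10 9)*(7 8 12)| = |(0 4 6 1 10 9)(7 8 12)| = 6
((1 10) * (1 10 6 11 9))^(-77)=((1 6 11 9))^(-77)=(1 9 11 6)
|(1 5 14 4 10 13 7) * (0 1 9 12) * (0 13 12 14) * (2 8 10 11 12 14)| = 30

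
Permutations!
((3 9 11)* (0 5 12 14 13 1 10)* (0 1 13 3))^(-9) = (0 9 14 5 11 3 12)(1 10)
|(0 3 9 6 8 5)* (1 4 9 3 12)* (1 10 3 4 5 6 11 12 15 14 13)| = 6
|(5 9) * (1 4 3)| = |(1 4 3)(5 9)| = 6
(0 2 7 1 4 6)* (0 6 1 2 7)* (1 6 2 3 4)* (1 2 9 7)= (0 1 2)(3 4 6 9 7)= [1, 2, 0, 4, 6, 5, 9, 3, 8, 7]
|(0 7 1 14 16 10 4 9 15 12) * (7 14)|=8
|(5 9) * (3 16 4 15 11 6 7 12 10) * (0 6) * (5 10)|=12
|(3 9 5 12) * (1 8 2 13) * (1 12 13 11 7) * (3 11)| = 10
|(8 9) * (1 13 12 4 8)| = 6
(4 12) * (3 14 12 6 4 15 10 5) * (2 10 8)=(2 10 5 3 14 12 15 8)(4 6)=[0, 1, 10, 14, 6, 3, 4, 7, 2, 9, 5, 11, 15, 13, 12, 8]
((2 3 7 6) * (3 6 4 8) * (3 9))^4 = (3 9 8 4 7)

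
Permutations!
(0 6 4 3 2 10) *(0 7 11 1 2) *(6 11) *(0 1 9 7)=[11, 2, 10, 1, 3, 5, 4, 6, 8, 7, 0, 9]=(0 11 9 7 6 4 3 1 2 10)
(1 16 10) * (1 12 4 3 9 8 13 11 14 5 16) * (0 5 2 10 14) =[5, 1, 10, 9, 3, 16, 6, 7, 13, 8, 12, 0, 4, 11, 2, 15, 14] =(0 5 16 14 2 10 12 4 3 9 8 13 11)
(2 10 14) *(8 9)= (2 10 14)(8 9)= [0, 1, 10, 3, 4, 5, 6, 7, 9, 8, 14, 11, 12, 13, 2]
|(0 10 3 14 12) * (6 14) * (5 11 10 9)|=9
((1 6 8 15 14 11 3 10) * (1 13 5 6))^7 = (3 14 8 5 10 11 15 6 13)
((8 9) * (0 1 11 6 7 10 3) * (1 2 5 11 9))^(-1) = (0 3 10 7 6 11 5 2)(1 8 9)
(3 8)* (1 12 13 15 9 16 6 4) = (1 12 13 15 9 16 6 4)(3 8) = [0, 12, 2, 8, 1, 5, 4, 7, 3, 16, 10, 11, 13, 15, 14, 9, 6]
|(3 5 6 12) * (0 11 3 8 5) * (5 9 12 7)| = 3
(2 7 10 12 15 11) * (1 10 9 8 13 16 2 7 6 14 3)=(1 10 12 15 11 7 9 8 13 16 2 6 14 3)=[0, 10, 6, 1, 4, 5, 14, 9, 13, 8, 12, 7, 15, 16, 3, 11, 2]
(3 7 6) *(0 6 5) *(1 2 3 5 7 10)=[6, 2, 3, 10, 4, 0, 5, 7, 8, 9, 1]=(0 6 5)(1 2 3 10)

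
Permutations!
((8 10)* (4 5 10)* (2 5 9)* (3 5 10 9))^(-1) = (2 9 5 3 4 8 10)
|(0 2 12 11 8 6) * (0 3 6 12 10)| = |(0 2 10)(3 6)(8 12 11)| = 6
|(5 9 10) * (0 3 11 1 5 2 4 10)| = |(0 3 11 1 5 9)(2 4 10)| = 6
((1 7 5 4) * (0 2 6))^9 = (1 7 5 4)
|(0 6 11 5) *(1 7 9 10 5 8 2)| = |(0 6 11 8 2 1 7 9 10 5)| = 10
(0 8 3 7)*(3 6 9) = (0 8 6 9 3 7) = [8, 1, 2, 7, 4, 5, 9, 0, 6, 3]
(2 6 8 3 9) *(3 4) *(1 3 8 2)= [0, 3, 6, 9, 8, 5, 2, 7, 4, 1]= (1 3 9)(2 6)(4 8)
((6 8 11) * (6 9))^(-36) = ((6 8 11 9))^(-36) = (11)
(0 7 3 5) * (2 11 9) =(0 7 3 5)(2 11 9) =[7, 1, 11, 5, 4, 0, 6, 3, 8, 2, 10, 9]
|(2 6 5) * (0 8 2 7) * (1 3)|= 6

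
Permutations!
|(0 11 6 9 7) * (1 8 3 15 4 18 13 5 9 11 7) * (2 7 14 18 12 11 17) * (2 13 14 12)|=30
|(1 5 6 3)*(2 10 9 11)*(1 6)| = 4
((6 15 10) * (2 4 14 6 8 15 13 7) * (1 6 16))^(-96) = ((1 6 13 7 2 4 14 16)(8 15 10))^(-96) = (16)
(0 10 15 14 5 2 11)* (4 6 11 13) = (0 10 15 14 5 2 13 4 6 11) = [10, 1, 13, 3, 6, 2, 11, 7, 8, 9, 15, 0, 12, 4, 5, 14]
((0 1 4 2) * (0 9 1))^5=(1 4 2 9)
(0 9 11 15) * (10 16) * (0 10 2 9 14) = (0 14)(2 9 11 15 10 16) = [14, 1, 9, 3, 4, 5, 6, 7, 8, 11, 16, 15, 12, 13, 0, 10, 2]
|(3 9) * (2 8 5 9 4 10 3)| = 12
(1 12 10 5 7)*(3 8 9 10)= (1 12 3 8 9 10 5 7)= [0, 12, 2, 8, 4, 7, 6, 1, 9, 10, 5, 11, 3]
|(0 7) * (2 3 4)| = |(0 7)(2 3 4)| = 6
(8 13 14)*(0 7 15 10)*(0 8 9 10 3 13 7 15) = (0 15 3 13 14 9 10 8 7) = [15, 1, 2, 13, 4, 5, 6, 0, 7, 10, 8, 11, 12, 14, 9, 3]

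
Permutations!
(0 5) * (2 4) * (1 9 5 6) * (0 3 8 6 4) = (0 4 2)(1 9 5 3 8 6) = [4, 9, 0, 8, 2, 3, 1, 7, 6, 5]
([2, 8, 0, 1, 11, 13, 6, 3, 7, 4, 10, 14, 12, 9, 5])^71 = [2, 3, 0, 7, 9, 14, 6, 8, 1, 13, 10, 4, 12, 5, 11]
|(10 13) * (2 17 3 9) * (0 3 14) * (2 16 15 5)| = 18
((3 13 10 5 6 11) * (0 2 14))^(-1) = ((0 2 14)(3 13 10 5 6 11))^(-1) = (0 14 2)(3 11 6 5 10 13)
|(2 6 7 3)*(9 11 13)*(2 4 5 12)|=21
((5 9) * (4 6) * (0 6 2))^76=((0 6 4 2)(5 9))^76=(9)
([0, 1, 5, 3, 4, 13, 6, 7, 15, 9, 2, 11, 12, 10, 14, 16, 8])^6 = [0, 1, 13, 3, 4, 10, 6, 7, 8, 9, 5, 11, 12, 2, 14, 15, 16]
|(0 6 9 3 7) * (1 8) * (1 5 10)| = 20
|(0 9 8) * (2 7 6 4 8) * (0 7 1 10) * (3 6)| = |(0 9 2 1 10)(3 6 4 8 7)| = 5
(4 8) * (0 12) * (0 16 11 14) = [12, 1, 2, 3, 8, 5, 6, 7, 4, 9, 10, 14, 16, 13, 0, 15, 11] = (0 12 16 11 14)(4 8)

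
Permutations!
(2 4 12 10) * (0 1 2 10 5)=[1, 2, 4, 3, 12, 0, 6, 7, 8, 9, 10, 11, 5]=(0 1 2 4 12 5)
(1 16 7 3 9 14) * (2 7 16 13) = [0, 13, 7, 9, 4, 5, 6, 3, 8, 14, 10, 11, 12, 2, 1, 15, 16] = (16)(1 13 2 7 3 9 14)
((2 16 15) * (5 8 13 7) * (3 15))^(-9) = ((2 16 3 15)(5 8 13 7))^(-9) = (2 15 3 16)(5 7 13 8)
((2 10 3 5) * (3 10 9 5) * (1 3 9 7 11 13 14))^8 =(1 14 13 11 7 2 5 9 3)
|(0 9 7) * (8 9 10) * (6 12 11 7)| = |(0 10 8 9 6 12 11 7)| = 8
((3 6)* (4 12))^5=((3 6)(4 12))^5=(3 6)(4 12)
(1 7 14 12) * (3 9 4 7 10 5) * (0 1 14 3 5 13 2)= (0 1 10 13 2)(3 9 4 7)(12 14)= [1, 10, 0, 9, 7, 5, 6, 3, 8, 4, 13, 11, 14, 2, 12]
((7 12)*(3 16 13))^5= ((3 16 13)(7 12))^5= (3 13 16)(7 12)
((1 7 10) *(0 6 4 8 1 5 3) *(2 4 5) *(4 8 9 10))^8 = ((0 6 5 3)(1 7 4 9 10 2 8))^8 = (1 7 4 9 10 2 8)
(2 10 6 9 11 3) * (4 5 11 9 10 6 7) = (2 6 10 7 4 5 11 3) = [0, 1, 6, 2, 5, 11, 10, 4, 8, 9, 7, 3]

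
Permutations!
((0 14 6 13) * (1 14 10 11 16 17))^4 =((0 10 11 16 17 1 14 6 13))^4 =(0 17 13 16 6 11 14 10 1)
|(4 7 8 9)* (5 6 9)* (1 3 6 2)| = 9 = |(1 3 6 9 4 7 8 5 2)|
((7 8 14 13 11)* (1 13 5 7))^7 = ((1 13 11)(5 7 8 14))^7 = (1 13 11)(5 14 8 7)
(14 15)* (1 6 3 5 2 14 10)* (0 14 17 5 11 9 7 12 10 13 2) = [14, 6, 17, 11, 4, 0, 3, 12, 8, 7, 1, 9, 10, 2, 15, 13, 16, 5] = (0 14 15 13 2 17 5)(1 6 3 11 9 7 12 10)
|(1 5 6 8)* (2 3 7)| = 12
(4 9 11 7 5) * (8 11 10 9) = [0, 1, 2, 3, 8, 4, 6, 5, 11, 10, 9, 7] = (4 8 11 7 5)(9 10)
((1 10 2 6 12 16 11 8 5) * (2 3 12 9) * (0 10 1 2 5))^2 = (0 3 16 8 10 12 11)(2 9)(5 6)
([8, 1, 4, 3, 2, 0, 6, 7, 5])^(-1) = (0 5 8)(2 4)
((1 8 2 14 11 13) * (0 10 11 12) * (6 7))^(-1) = ((0 10 11 13 1 8 2 14 12)(6 7))^(-1) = (0 12 14 2 8 1 13 11 10)(6 7)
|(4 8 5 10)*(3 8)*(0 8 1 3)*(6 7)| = 10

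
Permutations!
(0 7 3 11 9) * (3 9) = (0 7 9)(3 11) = [7, 1, 2, 11, 4, 5, 6, 9, 8, 0, 10, 3]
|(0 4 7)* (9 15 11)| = 3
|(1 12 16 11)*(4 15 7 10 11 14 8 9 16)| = 28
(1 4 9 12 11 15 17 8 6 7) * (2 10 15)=(1 4 9 12 11 2 10 15 17 8 6 7)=[0, 4, 10, 3, 9, 5, 7, 1, 6, 12, 15, 2, 11, 13, 14, 17, 16, 8]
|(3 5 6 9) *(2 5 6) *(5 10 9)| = 6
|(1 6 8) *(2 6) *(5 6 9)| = |(1 2 9 5 6 8)| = 6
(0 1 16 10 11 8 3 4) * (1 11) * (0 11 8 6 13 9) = (0 8 3 4 11 6 13 9)(1 16 10) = [8, 16, 2, 4, 11, 5, 13, 7, 3, 0, 1, 6, 12, 9, 14, 15, 10]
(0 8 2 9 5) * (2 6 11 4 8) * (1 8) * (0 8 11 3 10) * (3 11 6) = (0 2 9 5 8 3 10)(1 6 11 4) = [2, 6, 9, 10, 1, 8, 11, 7, 3, 5, 0, 4]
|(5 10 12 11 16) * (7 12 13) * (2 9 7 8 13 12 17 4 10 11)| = |(2 9 7 17 4 10 12)(5 11 16)(8 13)| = 42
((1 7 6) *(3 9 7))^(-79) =(1 3 9 7 6)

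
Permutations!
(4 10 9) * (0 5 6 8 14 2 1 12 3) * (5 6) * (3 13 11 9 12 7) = (0 6 8 14 2 1 7 3)(4 10 12 13 11 9) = [6, 7, 1, 0, 10, 5, 8, 3, 14, 4, 12, 9, 13, 11, 2]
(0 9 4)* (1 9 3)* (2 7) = [3, 9, 7, 1, 0, 5, 6, 2, 8, 4] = (0 3 1 9 4)(2 7)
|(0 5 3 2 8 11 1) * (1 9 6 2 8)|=|(0 5 3 8 11 9 6 2 1)|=9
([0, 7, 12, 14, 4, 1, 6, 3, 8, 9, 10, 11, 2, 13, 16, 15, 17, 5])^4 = (1 16 7 17 3 5 14)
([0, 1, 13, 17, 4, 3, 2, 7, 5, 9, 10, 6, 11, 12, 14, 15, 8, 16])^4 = (2 6 11 12 13)(3 5 8 16 17)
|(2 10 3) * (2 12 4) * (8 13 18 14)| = 20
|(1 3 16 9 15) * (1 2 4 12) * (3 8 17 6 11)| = 12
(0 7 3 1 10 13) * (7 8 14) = (0 8 14 7 3 1 10 13) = [8, 10, 2, 1, 4, 5, 6, 3, 14, 9, 13, 11, 12, 0, 7]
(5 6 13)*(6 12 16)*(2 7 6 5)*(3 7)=[0, 1, 3, 7, 4, 12, 13, 6, 8, 9, 10, 11, 16, 2, 14, 15, 5]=(2 3 7 6 13)(5 12 16)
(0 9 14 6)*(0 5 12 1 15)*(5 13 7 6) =[9, 15, 2, 3, 4, 12, 13, 6, 8, 14, 10, 11, 1, 7, 5, 0] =(0 9 14 5 12 1 15)(6 13 7)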